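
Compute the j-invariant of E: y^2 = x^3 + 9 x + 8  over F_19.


Delta = -16(4 a^3 + 27 b^2) mod 19 = 5
-1728 * (4 a)^3 = -1728 * (4*9)^3 mod 19 = 11
j = 11 * 5^(-1) mod 19 = 6

j = 6 (mod 19)


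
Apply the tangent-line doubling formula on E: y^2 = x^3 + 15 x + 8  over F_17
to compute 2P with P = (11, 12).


Doubling: s = (3 x1^2 + a) / (2 y1)
s = (3*11^2 + 15) / (2*12) mod 17 = 3
x3 = s^2 - 2 x1 mod 17 = 3^2 - 2*11 = 4
y3 = s (x1 - x3) - y1 mod 17 = 3 * (11 - 4) - 12 = 9

2P = (4, 9)


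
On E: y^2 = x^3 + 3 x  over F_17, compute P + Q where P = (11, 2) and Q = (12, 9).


P != Q, so use the chord formula.
s = (y2 - y1) / (x2 - x1) = (7) / (1) mod 17 = 7
x3 = s^2 - x1 - x2 mod 17 = 7^2 - 11 - 12 = 9
y3 = s (x1 - x3) - y1 mod 17 = 7 * (11 - 9) - 2 = 12

P + Q = (9, 12)


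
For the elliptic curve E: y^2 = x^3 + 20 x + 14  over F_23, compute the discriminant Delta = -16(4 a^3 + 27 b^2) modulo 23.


4 a^3 + 27 b^2 = 4*20^3 + 27*14^2 = 32000 + 5292 = 37292
Delta = -16 * (37292) = -596672
Delta mod 23 = 17

Delta = 17 (mod 23)


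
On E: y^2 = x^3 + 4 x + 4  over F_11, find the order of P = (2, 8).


Compute successive multiples of P until we hit O:
  1P = (2, 8)
  2P = (8, 8)
  3P = (1, 3)
  4P = (0, 2)
  5P = (7, 10)
  6P = (7, 1)
  7P = (0, 9)
  8P = (1, 8)
  ... (continuing to 11P)
  11P = O

ord(P) = 11


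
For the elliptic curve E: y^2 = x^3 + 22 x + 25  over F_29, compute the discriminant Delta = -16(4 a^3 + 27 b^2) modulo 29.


4 a^3 + 27 b^2 = 4*22^3 + 27*25^2 = 42592 + 16875 = 59467
Delta = -16 * (59467) = -951472
Delta mod 29 = 18

Delta = 18 (mod 29)


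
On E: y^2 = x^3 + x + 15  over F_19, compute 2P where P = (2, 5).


k = 2 = 10_2 (binary, LSB first: 01)
Double-and-add from P = (2, 5):
  bit 0 = 0: acc unchanged = O
  bit 1 = 1: acc = O + (7, 17) = (7, 17)

2P = (7, 17)


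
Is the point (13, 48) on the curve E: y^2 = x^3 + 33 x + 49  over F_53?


Check whether y^2 = x^3 + 33 x + 49 (mod 53) for (x, y) = (13, 48).
LHS: y^2 = 48^2 mod 53 = 25
RHS: x^3 + 33 x + 49 = 13^3 + 33*13 + 49 mod 53 = 25
LHS = RHS

Yes, on the curve


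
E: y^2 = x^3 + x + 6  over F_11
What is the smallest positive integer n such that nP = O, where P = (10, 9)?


Compute successive multiples of P until we hit O:
  1P = (10, 9)
  2P = (3, 6)
  3P = (2, 7)
  4P = (8, 8)
  5P = (7, 9)
  6P = (5, 2)
  7P = (5, 9)
  8P = (7, 2)
  ... (continuing to 13P)
  13P = O

ord(P) = 13


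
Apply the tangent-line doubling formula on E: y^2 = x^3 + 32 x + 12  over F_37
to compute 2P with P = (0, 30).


Doubling: s = (3 x1^2 + a) / (2 y1)
s = (3*0^2 + 32) / (2*30) mod 37 = 3
x3 = s^2 - 2 x1 mod 37 = 3^2 - 2*0 = 9
y3 = s (x1 - x3) - y1 mod 37 = 3 * (0 - 9) - 30 = 17

2P = (9, 17)


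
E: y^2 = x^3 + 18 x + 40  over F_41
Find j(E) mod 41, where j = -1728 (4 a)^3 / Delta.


Delta = -16(4 a^3 + 27 b^2) mod 41 = 35
-1728 * (4 a)^3 = -1728 * (4*18)^3 mod 41 = 14
j = 14 * 35^(-1) mod 41 = 25

j = 25 (mod 41)


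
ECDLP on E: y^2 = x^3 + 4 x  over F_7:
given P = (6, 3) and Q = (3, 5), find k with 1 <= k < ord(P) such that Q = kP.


Enumerate multiples of P until we hit Q = (3, 5):
  1P = (6, 3)
  2P = (2, 4)
  3P = (3, 5)
Match found at i = 3.

k = 3


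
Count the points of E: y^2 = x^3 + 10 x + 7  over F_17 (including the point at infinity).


For each x in F_17, count y with y^2 = x^3 + 10 x + 7 mod 17:
  x = 1: RHS = 1, y in [1, 16]  -> 2 point(s)
  x = 2: RHS = 1, y in [1, 16]  -> 2 point(s)
  x = 3: RHS = 13, y in [8, 9]  -> 2 point(s)
  x = 4: RHS = 9, y in [3, 14]  -> 2 point(s)
  x = 8: RHS = 4, y in [2, 15]  -> 2 point(s)
  x = 10: RHS = 2, y in [6, 11]  -> 2 point(s)
  x = 12: RHS = 2, y in [6, 11]  -> 2 point(s)
  x = 14: RHS = 1, y in [1, 16]  -> 2 point(s)
  x = 15: RHS = 13, y in [8, 9]  -> 2 point(s)
  x = 16: RHS = 13, y in [8, 9]  -> 2 point(s)
Affine points: 20. Add the point at infinity: total = 21.

#E(F_17) = 21


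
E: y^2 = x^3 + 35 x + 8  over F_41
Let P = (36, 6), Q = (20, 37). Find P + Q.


P != Q, so use the chord formula.
s = (y2 - y1) / (x2 - x1) = (31) / (25) mod 41 = 16
x3 = s^2 - x1 - x2 mod 41 = 16^2 - 36 - 20 = 36
y3 = s (x1 - x3) - y1 mod 41 = 16 * (36 - 36) - 6 = 35

P + Q = (36, 35)


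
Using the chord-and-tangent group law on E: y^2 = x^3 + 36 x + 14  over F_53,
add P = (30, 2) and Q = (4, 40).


P != Q, so use the chord formula.
s = (y2 - y1) / (x2 - x1) = (38) / (27) mod 53 = 23
x3 = s^2 - x1 - x2 mod 53 = 23^2 - 30 - 4 = 18
y3 = s (x1 - x3) - y1 mod 53 = 23 * (30 - 18) - 2 = 9

P + Q = (18, 9)


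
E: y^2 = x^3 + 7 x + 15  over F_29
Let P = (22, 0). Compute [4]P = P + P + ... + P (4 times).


k = 4 = 100_2 (binary, LSB first: 001)
Double-and-add from P = (22, 0):
  bit 0 = 0: acc unchanged = O
  bit 1 = 0: acc unchanged = O
  bit 2 = 1: acc = O + O = O

4P = O


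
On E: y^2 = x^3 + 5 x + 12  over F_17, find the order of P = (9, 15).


Compute successive multiples of P until we hit O:
  1P = (9, 15)
  2P = (1, 16)
  3P = (11, 15)
  4P = (14, 2)
  5P = (13, 9)
  6P = (10, 12)
  7P = (7, 13)
  8P = (2, 9)
  ... (continuing to 21P)
  21P = O

ord(P) = 21


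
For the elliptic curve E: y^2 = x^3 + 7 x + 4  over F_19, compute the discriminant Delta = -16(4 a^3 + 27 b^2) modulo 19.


4 a^3 + 27 b^2 = 4*7^3 + 27*4^2 = 1372 + 432 = 1804
Delta = -16 * (1804) = -28864
Delta mod 19 = 16

Delta = 16 (mod 19)


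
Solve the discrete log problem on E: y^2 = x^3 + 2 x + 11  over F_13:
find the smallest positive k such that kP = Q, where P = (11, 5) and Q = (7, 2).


Enumerate multiples of P until we hit Q = (7, 2):
  1P = (11, 5)
  2P = (7, 11)
  3P = (7, 2)
Match found at i = 3.

k = 3


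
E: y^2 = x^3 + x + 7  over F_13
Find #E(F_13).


For each x in F_13, count y with y^2 = x^3 + 1 x + 7 mod 13:
  x = 1: RHS = 9, y in [3, 10]  -> 2 point(s)
  x = 2: RHS = 4, y in [2, 11]  -> 2 point(s)
  x = 4: RHS = 10, y in [6, 7]  -> 2 point(s)
  x = 9: RHS = 4, y in [2, 11]  -> 2 point(s)
  x = 10: RHS = 3, y in [4, 9]  -> 2 point(s)
  x = 11: RHS = 10, y in [6, 7]  -> 2 point(s)
Affine points: 12. Add the point at infinity: total = 13.

#E(F_13) = 13


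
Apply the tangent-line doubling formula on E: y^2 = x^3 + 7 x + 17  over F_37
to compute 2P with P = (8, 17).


Doubling: s = (3 x1^2 + a) / (2 y1)
s = (3*8^2 + 7) / (2*17) mod 37 = 20
x3 = s^2 - 2 x1 mod 37 = 20^2 - 2*8 = 14
y3 = s (x1 - x3) - y1 mod 37 = 20 * (8 - 14) - 17 = 11

2P = (14, 11)


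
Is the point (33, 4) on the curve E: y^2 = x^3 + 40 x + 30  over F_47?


Check whether y^2 = x^3 + 40 x + 30 (mod 47) for (x, y) = (33, 4).
LHS: y^2 = 4^2 mod 47 = 16
RHS: x^3 + 40 x + 30 = 33^3 + 40*33 + 30 mod 47 = 16
LHS = RHS

Yes, on the curve


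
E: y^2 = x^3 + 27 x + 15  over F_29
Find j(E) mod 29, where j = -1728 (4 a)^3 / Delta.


Delta = -16(4 a^3 + 27 b^2) mod 29 = 27
-1728 * (4 a)^3 = -1728 * (4*27)^3 mod 29 = 4
j = 4 * 27^(-1) mod 29 = 27

j = 27 (mod 29)


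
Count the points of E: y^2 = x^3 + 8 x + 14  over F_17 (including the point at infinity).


For each x in F_17, count y with y^2 = x^3 + 8 x + 14 mod 17:
  x = 2: RHS = 4, y in [2, 15]  -> 2 point(s)
  x = 4: RHS = 8, y in [5, 12]  -> 2 point(s)
  x = 5: RHS = 9, y in [3, 14]  -> 2 point(s)
  x = 9: RHS = 16, y in [4, 13]  -> 2 point(s)
  x = 12: RHS = 2, y in [6, 11]  -> 2 point(s)
Affine points: 10. Add the point at infinity: total = 11.

#E(F_17) = 11


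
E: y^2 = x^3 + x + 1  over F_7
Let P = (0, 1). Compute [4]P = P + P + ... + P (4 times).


k = 4 = 100_2 (binary, LSB first: 001)
Double-and-add from P = (0, 1):
  bit 0 = 0: acc unchanged = O
  bit 1 = 0: acc unchanged = O
  bit 2 = 1: acc = O + (0, 6) = (0, 6)

4P = (0, 6)


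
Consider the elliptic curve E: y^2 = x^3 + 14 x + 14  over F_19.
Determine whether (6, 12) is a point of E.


Check whether y^2 = x^3 + 14 x + 14 (mod 19) for (x, y) = (6, 12).
LHS: y^2 = 12^2 mod 19 = 11
RHS: x^3 + 14 x + 14 = 6^3 + 14*6 + 14 mod 19 = 10
LHS != RHS

No, not on the curve


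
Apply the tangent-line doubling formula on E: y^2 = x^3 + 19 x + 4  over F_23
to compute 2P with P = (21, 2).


Doubling: s = (3 x1^2 + a) / (2 y1)
s = (3*21^2 + 19) / (2*2) mod 23 = 2
x3 = s^2 - 2 x1 mod 23 = 2^2 - 2*21 = 8
y3 = s (x1 - x3) - y1 mod 23 = 2 * (21 - 8) - 2 = 1

2P = (8, 1)


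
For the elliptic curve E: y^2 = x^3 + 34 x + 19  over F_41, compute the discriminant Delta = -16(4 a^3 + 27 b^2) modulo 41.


4 a^3 + 27 b^2 = 4*34^3 + 27*19^2 = 157216 + 9747 = 166963
Delta = -16 * (166963) = -2671408
Delta mod 41 = 29

Delta = 29 (mod 41)


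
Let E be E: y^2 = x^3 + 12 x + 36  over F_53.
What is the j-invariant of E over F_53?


Delta = -16(4 a^3 + 27 b^2) mod 53 = 39
-1728 * (4 a)^3 = -1728 * (4*12)^3 mod 53 = 25
j = 25 * 39^(-1) mod 53 = 2

j = 2 (mod 53)


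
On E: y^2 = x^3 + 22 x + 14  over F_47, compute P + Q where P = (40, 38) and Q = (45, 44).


P != Q, so use the chord formula.
s = (y2 - y1) / (x2 - x1) = (6) / (5) mod 47 = 20
x3 = s^2 - x1 - x2 mod 47 = 20^2 - 40 - 45 = 33
y3 = s (x1 - x3) - y1 mod 47 = 20 * (40 - 33) - 38 = 8

P + Q = (33, 8)


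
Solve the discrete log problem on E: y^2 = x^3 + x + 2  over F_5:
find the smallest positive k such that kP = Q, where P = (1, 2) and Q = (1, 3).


Enumerate multiples of P until we hit Q = (1, 3):
  1P = (1, 2)
  2P = (4, 0)
  3P = (1, 3)
Match found at i = 3.

k = 3


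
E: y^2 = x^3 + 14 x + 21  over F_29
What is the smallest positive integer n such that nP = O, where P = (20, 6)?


Compute successive multiples of P until we hit O:
  1P = (20, 6)
  2P = (2, 17)
  3P = (8, 6)
  4P = (1, 23)
  5P = (28, 21)
  6P = (4, 24)
  7P = (4, 5)
  8P = (28, 8)
  ... (continuing to 13P)
  13P = O

ord(P) = 13


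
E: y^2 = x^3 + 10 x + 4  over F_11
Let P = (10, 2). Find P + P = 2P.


Doubling: s = (3 x1^2 + a) / (2 y1)
s = (3*10^2 + 10) / (2*2) mod 11 = 6
x3 = s^2 - 2 x1 mod 11 = 6^2 - 2*10 = 5
y3 = s (x1 - x3) - y1 mod 11 = 6 * (10 - 5) - 2 = 6

2P = (5, 6)


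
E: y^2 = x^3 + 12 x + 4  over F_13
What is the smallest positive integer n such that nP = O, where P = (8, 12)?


Compute successive multiples of P until we hit O:
  1P = (8, 12)
  2P = (1, 2)
  3P = (1, 11)
  4P = (8, 1)
  5P = O

ord(P) = 5


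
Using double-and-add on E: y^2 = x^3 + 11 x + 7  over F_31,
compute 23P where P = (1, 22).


k = 23 = 10111_2 (binary, LSB first: 11101)
Double-and-add from P = (1, 22):
  bit 0 = 1: acc = O + (1, 22) = (1, 22)
  bit 1 = 1: acc = (1, 22) + (12, 21) = (28, 3)
  bit 2 = 1: acc = (28, 3) + (11, 8) = (10, 30)
  bit 3 = 0: acc unchanged = (10, 30)
  bit 4 = 1: acc = (10, 30) + (0, 10) = (25, 2)

23P = (25, 2)


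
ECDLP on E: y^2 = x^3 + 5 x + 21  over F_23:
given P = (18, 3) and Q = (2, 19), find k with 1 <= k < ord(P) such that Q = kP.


Enumerate multiples of P until we hit Q = (2, 19):
  1P = (18, 3)
  2P = (14, 12)
  3P = (9, 17)
  4P = (20, 18)
  5P = (1, 21)
  6P = (13, 12)
  7P = (21, 7)
  8P = (19, 11)
  9P = (4, 17)
  10P = (2, 4)
  11P = (11, 21)
  12P = (10, 6)
  13P = (7, 13)
  14P = (7, 10)
  15P = (10, 17)
  16P = (11, 2)
  17P = (2, 19)
Match found at i = 17.

k = 17


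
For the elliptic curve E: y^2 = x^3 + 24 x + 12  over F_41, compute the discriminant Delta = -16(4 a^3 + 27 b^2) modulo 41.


4 a^3 + 27 b^2 = 4*24^3 + 27*12^2 = 55296 + 3888 = 59184
Delta = -16 * (59184) = -946944
Delta mod 41 = 33

Delta = 33 (mod 41)


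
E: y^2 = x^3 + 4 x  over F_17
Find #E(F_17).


For each x in F_17, count y with y^2 = x^3 + 4 x + 0 mod 17:
  x = 0: RHS = 0, y in [0]  -> 1 point(s)
  x = 2: RHS = 16, y in [4, 13]  -> 2 point(s)
  x = 5: RHS = 9, y in [3, 14]  -> 2 point(s)
  x = 6: RHS = 2, y in [6, 11]  -> 2 point(s)
  x = 8: RHS = 0, y in [0]  -> 1 point(s)
  x = 9: RHS = 0, y in [0]  -> 1 point(s)
  x = 11: RHS = 15, y in [7, 10]  -> 2 point(s)
  x = 12: RHS = 8, y in [5, 12]  -> 2 point(s)
  x = 15: RHS = 1, y in [1, 16]  -> 2 point(s)
Affine points: 15. Add the point at infinity: total = 16.

#E(F_17) = 16


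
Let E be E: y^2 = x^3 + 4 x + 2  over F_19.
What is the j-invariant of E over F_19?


Delta = -16(4 a^3 + 27 b^2) mod 19 = 9
-1728 * (4 a)^3 = -1728 * (4*4)^3 mod 19 = 11
j = 11 * 9^(-1) mod 19 = 16

j = 16 (mod 19)


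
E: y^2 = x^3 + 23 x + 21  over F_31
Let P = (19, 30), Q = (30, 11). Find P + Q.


P != Q, so use the chord formula.
s = (y2 - y1) / (x2 - x1) = (12) / (11) mod 31 = 18
x3 = s^2 - x1 - x2 mod 31 = 18^2 - 19 - 30 = 27
y3 = s (x1 - x3) - y1 mod 31 = 18 * (19 - 27) - 30 = 12

P + Q = (27, 12)


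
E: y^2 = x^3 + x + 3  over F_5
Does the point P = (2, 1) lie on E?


Check whether y^2 = x^3 + 1 x + 3 (mod 5) for (x, y) = (2, 1).
LHS: y^2 = 1^2 mod 5 = 1
RHS: x^3 + 1 x + 3 = 2^3 + 1*2 + 3 mod 5 = 3
LHS != RHS

No, not on the curve


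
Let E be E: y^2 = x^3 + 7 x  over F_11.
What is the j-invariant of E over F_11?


Delta = -16(4 a^3 + 27 b^2) mod 11 = 4
-1728 * (4 a)^3 = -1728 * (4*7)^3 mod 11 = 4
j = 4 * 4^(-1) mod 11 = 1

j = 1 (mod 11)


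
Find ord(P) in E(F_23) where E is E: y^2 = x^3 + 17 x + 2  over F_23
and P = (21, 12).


Compute successive multiples of P until we hit O:
  1P = (21, 12)
  2P = (17, 12)
  3P = (8, 11)
  4P = (20, 4)
  5P = (0, 18)
  6P = (11, 18)
  7P = (7, 21)
  8P = (19, 13)
  ... (continuing to 20P)
  20P = O

ord(P) = 20


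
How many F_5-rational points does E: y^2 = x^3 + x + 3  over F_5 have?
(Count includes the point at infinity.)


For each x in F_5, count y with y^2 = x^3 + 1 x + 3 mod 5:
  x = 1: RHS = 0, y in [0]  -> 1 point(s)
  x = 4: RHS = 1, y in [1, 4]  -> 2 point(s)
Affine points: 3. Add the point at infinity: total = 4.

#E(F_5) = 4


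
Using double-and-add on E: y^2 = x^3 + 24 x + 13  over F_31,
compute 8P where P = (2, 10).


k = 8 = 1000_2 (binary, LSB first: 0001)
Double-and-add from P = (2, 10):
  bit 0 = 0: acc unchanged = O
  bit 1 = 0: acc unchanged = O
  bit 2 = 0: acc unchanged = O
  bit 3 = 1: acc = O + (17, 23) = (17, 23)

8P = (17, 23)


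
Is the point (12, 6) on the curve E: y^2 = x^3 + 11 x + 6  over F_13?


Check whether y^2 = x^3 + 11 x + 6 (mod 13) for (x, y) = (12, 6).
LHS: y^2 = 6^2 mod 13 = 10
RHS: x^3 + 11 x + 6 = 12^3 + 11*12 + 6 mod 13 = 7
LHS != RHS

No, not on the curve


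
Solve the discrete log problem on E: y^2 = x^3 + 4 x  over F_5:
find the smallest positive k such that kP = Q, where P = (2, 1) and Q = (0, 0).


Enumerate multiples of P until we hit Q = (0, 0):
  1P = (2, 1)
  2P = (0, 0)
Match found at i = 2.

k = 2


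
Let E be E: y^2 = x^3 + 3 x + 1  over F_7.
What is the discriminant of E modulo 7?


4 a^3 + 27 b^2 = 4*3^3 + 27*1^2 = 108 + 27 = 135
Delta = -16 * (135) = -2160
Delta mod 7 = 3

Delta = 3 (mod 7)


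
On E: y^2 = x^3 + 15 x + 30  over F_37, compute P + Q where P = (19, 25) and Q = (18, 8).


P != Q, so use the chord formula.
s = (y2 - y1) / (x2 - x1) = (20) / (36) mod 37 = 17
x3 = s^2 - x1 - x2 mod 37 = 17^2 - 19 - 18 = 30
y3 = s (x1 - x3) - y1 mod 37 = 17 * (19 - 30) - 25 = 10

P + Q = (30, 10)


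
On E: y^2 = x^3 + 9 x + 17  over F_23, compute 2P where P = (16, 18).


Doubling: s = (3 x1^2 + a) / (2 y1)
s = (3*16^2 + 9) / (2*18) mod 23 = 12
x3 = s^2 - 2 x1 mod 23 = 12^2 - 2*16 = 20
y3 = s (x1 - x3) - y1 mod 23 = 12 * (16 - 20) - 18 = 3

2P = (20, 3)


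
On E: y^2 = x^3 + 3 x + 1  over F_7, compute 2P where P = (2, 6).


Doubling: s = (3 x1^2 + a) / (2 y1)
s = (3*2^2 + 3) / (2*6) mod 7 = 3
x3 = s^2 - 2 x1 mod 7 = 3^2 - 2*2 = 5
y3 = s (x1 - x3) - y1 mod 7 = 3 * (2 - 5) - 6 = 6

2P = (5, 6)


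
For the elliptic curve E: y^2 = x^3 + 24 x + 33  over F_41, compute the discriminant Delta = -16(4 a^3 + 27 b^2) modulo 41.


4 a^3 + 27 b^2 = 4*24^3 + 27*33^2 = 55296 + 29403 = 84699
Delta = -16 * (84699) = -1355184
Delta mod 41 = 30

Delta = 30 (mod 41)


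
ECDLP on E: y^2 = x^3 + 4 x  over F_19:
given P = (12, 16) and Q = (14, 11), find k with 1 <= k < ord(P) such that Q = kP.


Enumerate multiples of P until we hit Q = (14, 11):
  1P = (12, 16)
  2P = (4, 17)
  3P = (14, 8)
  4P = (9, 10)
  5P = (2, 4)
  6P = (11, 8)
  7P = (3, 18)
  8P = (1, 9)
  9P = (13, 11)
  10P = (0, 0)
  11P = (13, 8)
  12P = (1, 10)
  13P = (3, 1)
  14P = (11, 11)
  15P = (2, 15)
  16P = (9, 9)
  17P = (14, 11)
Match found at i = 17.

k = 17


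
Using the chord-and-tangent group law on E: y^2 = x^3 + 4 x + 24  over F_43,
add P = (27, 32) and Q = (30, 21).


P != Q, so use the chord formula.
s = (y2 - y1) / (x2 - x1) = (32) / (3) mod 43 = 25
x3 = s^2 - x1 - x2 mod 43 = 25^2 - 27 - 30 = 9
y3 = s (x1 - x3) - y1 mod 43 = 25 * (27 - 9) - 32 = 31

P + Q = (9, 31)


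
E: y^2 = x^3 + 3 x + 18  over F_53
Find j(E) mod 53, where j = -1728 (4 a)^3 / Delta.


Delta = -16(4 a^3 + 27 b^2) mod 53 = 26
-1728 * (4 a)^3 = -1728 * (4*3)^3 mod 53 = 36
j = 36 * 26^(-1) mod 53 = 34

j = 34 (mod 53)


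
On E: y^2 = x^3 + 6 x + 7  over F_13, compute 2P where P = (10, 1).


k = 2 = 10_2 (binary, LSB first: 01)
Double-and-add from P = (10, 1):
  bit 0 = 0: acc unchanged = O
  bit 1 = 1: acc = O + (2, 1) = (2, 1)

2P = (2, 1)


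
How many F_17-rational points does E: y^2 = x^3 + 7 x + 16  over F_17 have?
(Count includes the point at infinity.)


For each x in F_17, count y with y^2 = x^3 + 7 x + 16 mod 17:
  x = 0: RHS = 16, y in [4, 13]  -> 2 point(s)
  x = 2: RHS = 4, y in [2, 15]  -> 2 point(s)
  x = 3: RHS = 13, y in [8, 9]  -> 2 point(s)
  x = 6: RHS = 2, y in [6, 11]  -> 2 point(s)
  x = 7: RHS = 0, y in [0]  -> 1 point(s)
  x = 9: RHS = 9, y in [3, 14]  -> 2 point(s)
  x = 10: RHS = 15, y in [7, 10]  -> 2 point(s)
  x = 11: RHS = 13, y in [8, 9]  -> 2 point(s)
  x = 12: RHS = 9, y in [3, 14]  -> 2 point(s)
  x = 13: RHS = 9, y in [3, 14]  -> 2 point(s)
  x = 14: RHS = 2, y in [6, 11]  -> 2 point(s)
  x = 16: RHS = 8, y in [5, 12]  -> 2 point(s)
Affine points: 23. Add the point at infinity: total = 24.

#E(F_17) = 24


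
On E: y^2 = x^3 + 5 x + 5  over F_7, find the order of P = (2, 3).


Compute successive multiples of P until we hit O:
  1P = (2, 3)
  2P = (5, 6)
  3P = (1, 5)
  4P = (1, 2)
  5P = (5, 1)
  6P = (2, 4)
  7P = O

ord(P) = 7


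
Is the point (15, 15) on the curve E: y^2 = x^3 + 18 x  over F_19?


Check whether y^2 = x^3 + 18 x + 0 (mod 19) for (x, y) = (15, 15).
LHS: y^2 = 15^2 mod 19 = 16
RHS: x^3 + 18 x + 0 = 15^3 + 18*15 + 0 mod 19 = 16
LHS = RHS

Yes, on the curve


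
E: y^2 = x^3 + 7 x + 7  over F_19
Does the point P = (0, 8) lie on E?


Check whether y^2 = x^3 + 7 x + 7 (mod 19) for (x, y) = (0, 8).
LHS: y^2 = 8^2 mod 19 = 7
RHS: x^3 + 7 x + 7 = 0^3 + 7*0 + 7 mod 19 = 7
LHS = RHS

Yes, on the curve


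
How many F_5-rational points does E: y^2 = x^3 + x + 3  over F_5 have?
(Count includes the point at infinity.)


For each x in F_5, count y with y^2 = x^3 + 1 x + 3 mod 5:
  x = 1: RHS = 0, y in [0]  -> 1 point(s)
  x = 4: RHS = 1, y in [1, 4]  -> 2 point(s)
Affine points: 3. Add the point at infinity: total = 4.

#E(F_5) = 4


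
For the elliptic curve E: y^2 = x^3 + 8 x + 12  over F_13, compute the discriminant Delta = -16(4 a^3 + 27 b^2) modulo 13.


4 a^3 + 27 b^2 = 4*8^3 + 27*12^2 = 2048 + 3888 = 5936
Delta = -16 * (5936) = -94976
Delta mod 13 = 2

Delta = 2 (mod 13)


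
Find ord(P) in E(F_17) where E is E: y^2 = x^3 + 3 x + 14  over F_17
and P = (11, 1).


Compute successive multiples of P until we hit O:
  1P = (11, 1)
  2P = (11, 16)
  3P = O

ord(P) = 3


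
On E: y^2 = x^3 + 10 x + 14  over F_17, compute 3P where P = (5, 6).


k = 3 = 11_2 (binary, LSB first: 11)
Double-and-add from P = (5, 6):
  bit 0 = 1: acc = O + (5, 6) = (5, 6)
  bit 1 = 1: acc = (5, 6) + (7, 11) = (7, 6)

3P = (7, 6)


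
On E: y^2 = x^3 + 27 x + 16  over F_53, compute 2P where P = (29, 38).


Doubling: s = (3 x1^2 + a) / (2 y1)
s = (3*29^2 + 27) / (2*38) mod 53 = 21
x3 = s^2 - 2 x1 mod 53 = 21^2 - 2*29 = 12
y3 = s (x1 - x3) - y1 mod 53 = 21 * (29 - 12) - 38 = 1

2P = (12, 1)


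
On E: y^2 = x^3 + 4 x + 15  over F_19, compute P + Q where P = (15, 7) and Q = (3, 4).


P != Q, so use the chord formula.
s = (y2 - y1) / (x2 - x1) = (16) / (7) mod 19 = 5
x3 = s^2 - x1 - x2 mod 19 = 5^2 - 15 - 3 = 7
y3 = s (x1 - x3) - y1 mod 19 = 5 * (15 - 7) - 7 = 14

P + Q = (7, 14)


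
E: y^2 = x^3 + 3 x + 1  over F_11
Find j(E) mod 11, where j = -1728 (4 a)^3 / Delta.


Delta = -16(4 a^3 + 27 b^2) mod 11 = 7
-1728 * (4 a)^3 = -1728 * (4*3)^3 mod 11 = 10
j = 10 * 7^(-1) mod 11 = 3

j = 3 (mod 11)


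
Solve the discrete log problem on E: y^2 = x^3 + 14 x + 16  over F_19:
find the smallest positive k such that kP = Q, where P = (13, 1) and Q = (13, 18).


Enumerate multiples of P until we hit Q = (13, 18):
  1P = (13, 1)
  2P = (9, 15)
  3P = (14, 12)
  4P = (18, 1)
  5P = (7, 18)
  6P = (16, 17)
  7P = (10, 15)
  8P = (3, 3)
  9P = (0, 4)
  10P = (11, 0)
  11P = (0, 15)
  12P = (3, 16)
  13P = (10, 4)
  14P = (16, 2)
  15P = (7, 1)
  16P = (18, 18)
  17P = (14, 7)
  18P = (9, 4)
  19P = (13, 18)
Match found at i = 19.

k = 19


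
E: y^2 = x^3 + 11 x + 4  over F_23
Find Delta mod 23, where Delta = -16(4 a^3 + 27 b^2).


4 a^3 + 27 b^2 = 4*11^3 + 27*4^2 = 5324 + 432 = 5756
Delta = -16 * (5756) = -92096
Delta mod 23 = 19

Delta = 19 (mod 23)


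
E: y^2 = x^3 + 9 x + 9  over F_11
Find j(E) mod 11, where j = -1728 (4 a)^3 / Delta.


Delta = -16(4 a^3 + 27 b^2) mod 11 = 5
-1728 * (4 a)^3 = -1728 * (4*9)^3 mod 11 = 6
j = 6 * 5^(-1) mod 11 = 10

j = 10 (mod 11)


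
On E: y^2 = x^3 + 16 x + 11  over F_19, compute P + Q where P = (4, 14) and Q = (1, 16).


P != Q, so use the chord formula.
s = (y2 - y1) / (x2 - x1) = (2) / (16) mod 19 = 12
x3 = s^2 - x1 - x2 mod 19 = 12^2 - 4 - 1 = 6
y3 = s (x1 - x3) - y1 mod 19 = 12 * (4 - 6) - 14 = 0

P + Q = (6, 0)


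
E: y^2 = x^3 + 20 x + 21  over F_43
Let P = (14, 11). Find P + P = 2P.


Doubling: s = (3 x1^2 + a) / (2 y1)
s = (3*14^2 + 20) / (2*11) mod 43 = 12
x3 = s^2 - 2 x1 mod 43 = 12^2 - 2*14 = 30
y3 = s (x1 - x3) - y1 mod 43 = 12 * (14 - 30) - 11 = 12

2P = (30, 12)


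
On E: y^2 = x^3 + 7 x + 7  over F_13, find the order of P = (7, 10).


Compute successive multiples of P until we hit O:
  1P = (7, 10)
  2P = (2, 9)
  3P = (3, 9)
  4P = (12, 5)
  5P = (8, 4)
  6P = (8, 9)
  7P = (12, 8)
  8P = (3, 4)
  ... (continuing to 11P)
  11P = O

ord(P) = 11


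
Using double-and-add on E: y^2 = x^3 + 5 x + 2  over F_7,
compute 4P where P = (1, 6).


k = 4 = 100_2 (binary, LSB first: 001)
Double-and-add from P = (1, 6):
  bit 0 = 0: acc unchanged = O
  bit 1 = 0: acc unchanged = O
  bit 2 = 1: acc = O + (4, 4) = (4, 4)

4P = (4, 4)


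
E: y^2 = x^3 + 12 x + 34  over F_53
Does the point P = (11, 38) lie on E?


Check whether y^2 = x^3 + 12 x + 34 (mod 53) for (x, y) = (11, 38).
LHS: y^2 = 38^2 mod 53 = 13
RHS: x^3 + 12 x + 34 = 11^3 + 12*11 + 34 mod 53 = 13
LHS = RHS

Yes, on the curve


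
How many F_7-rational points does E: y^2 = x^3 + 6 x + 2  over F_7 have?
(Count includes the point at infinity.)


For each x in F_7, count y with y^2 = x^3 + 6 x + 2 mod 7:
  x = 0: RHS = 2, y in [3, 4]  -> 2 point(s)
  x = 1: RHS = 2, y in [3, 4]  -> 2 point(s)
  x = 2: RHS = 1, y in [1, 6]  -> 2 point(s)
  x = 6: RHS = 2, y in [3, 4]  -> 2 point(s)
Affine points: 8. Add the point at infinity: total = 9.

#E(F_7) = 9


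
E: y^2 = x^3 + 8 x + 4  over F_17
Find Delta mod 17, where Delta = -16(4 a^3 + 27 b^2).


4 a^3 + 27 b^2 = 4*8^3 + 27*4^2 = 2048 + 432 = 2480
Delta = -16 * (2480) = -39680
Delta mod 17 = 15

Delta = 15 (mod 17)


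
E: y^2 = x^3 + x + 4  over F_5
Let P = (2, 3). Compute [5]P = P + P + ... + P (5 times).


k = 5 = 101_2 (binary, LSB first: 101)
Double-and-add from P = (2, 3):
  bit 0 = 1: acc = O + (2, 3) = (2, 3)
  bit 1 = 0: acc unchanged = (2, 3)
  bit 2 = 1: acc = (2, 3) + (1, 1) = (1, 4)

5P = (1, 4)


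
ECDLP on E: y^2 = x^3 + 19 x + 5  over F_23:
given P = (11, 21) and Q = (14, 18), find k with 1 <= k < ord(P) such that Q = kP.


Enumerate multiples of P until we hit Q = (14, 18):
  1P = (11, 21)
  2P = (19, 7)
  3P = (9, 10)
  4P = (16, 9)
  5P = (22, 10)
  6P = (14, 5)
  7P = (6, 6)
  8P = (15, 13)
  9P = (1, 5)
  10P = (20, 6)
  11P = (5, 15)
  12P = (8, 5)
  13P = (12, 12)
  14P = (12, 11)
  15P = (8, 18)
  16P = (5, 8)
  17P = (20, 17)
  18P = (1, 18)
  19P = (15, 10)
  20P = (6, 17)
  21P = (14, 18)
Match found at i = 21.

k = 21


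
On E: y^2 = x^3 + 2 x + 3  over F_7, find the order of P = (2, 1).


Compute successive multiples of P until we hit O:
  1P = (2, 1)
  2P = (3, 6)
  3P = (6, 0)
  4P = (3, 1)
  5P = (2, 6)
  6P = O

ord(P) = 6


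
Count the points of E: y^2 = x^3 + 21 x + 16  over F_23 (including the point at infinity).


For each x in F_23, count y with y^2 = x^3 + 21 x + 16 mod 23:
  x = 0: RHS = 16, y in [4, 19]  -> 2 point(s)
  x = 4: RHS = 3, y in [7, 16]  -> 2 point(s)
  x = 5: RHS = 16, y in [4, 19]  -> 2 point(s)
  x = 6: RHS = 13, y in [6, 17]  -> 2 point(s)
  x = 7: RHS = 0, y in [0]  -> 1 point(s)
  x = 8: RHS = 6, y in [11, 12]  -> 2 point(s)
  x = 12: RHS = 18, y in [8, 15]  -> 2 point(s)
  x = 13: RHS = 2, y in [5, 18]  -> 2 point(s)
  x = 14: RHS = 18, y in [8, 15]  -> 2 point(s)
  x = 15: RHS = 3, y in [7, 16]  -> 2 point(s)
  x = 16: RHS = 9, y in [3, 20]  -> 2 point(s)
  x = 18: RHS = 16, y in [4, 19]  -> 2 point(s)
  x = 19: RHS = 6, y in [11, 12]  -> 2 point(s)
  x = 20: RHS = 18, y in [8, 15]  -> 2 point(s)
  x = 21: RHS = 12, y in [9, 14]  -> 2 point(s)
Affine points: 29. Add the point at infinity: total = 30.

#E(F_23) = 30


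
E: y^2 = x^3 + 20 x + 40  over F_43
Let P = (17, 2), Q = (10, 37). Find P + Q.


P != Q, so use the chord formula.
s = (y2 - y1) / (x2 - x1) = (35) / (36) mod 43 = 38
x3 = s^2 - x1 - x2 mod 43 = 38^2 - 17 - 10 = 41
y3 = s (x1 - x3) - y1 mod 43 = 38 * (17 - 41) - 2 = 32

P + Q = (41, 32)


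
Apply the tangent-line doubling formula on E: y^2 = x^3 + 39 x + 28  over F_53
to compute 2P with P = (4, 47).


Doubling: s = (3 x1^2 + a) / (2 y1)
s = (3*4^2 + 39) / (2*47) mod 53 = 6
x3 = s^2 - 2 x1 mod 53 = 6^2 - 2*4 = 28
y3 = s (x1 - x3) - y1 mod 53 = 6 * (4 - 28) - 47 = 21

2P = (28, 21)


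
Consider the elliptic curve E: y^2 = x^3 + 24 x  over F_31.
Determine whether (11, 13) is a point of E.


Check whether y^2 = x^3 + 24 x + 0 (mod 31) for (x, y) = (11, 13).
LHS: y^2 = 13^2 mod 31 = 14
RHS: x^3 + 24 x + 0 = 11^3 + 24*11 + 0 mod 31 = 14
LHS = RHS

Yes, on the curve


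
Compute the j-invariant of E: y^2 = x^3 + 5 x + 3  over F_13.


Delta = -16(4 a^3 + 27 b^2) mod 13 = 7
-1728 * (4 a)^3 = -1728 * (4*5)^3 mod 13 = 5
j = 5 * 7^(-1) mod 13 = 10

j = 10 (mod 13)


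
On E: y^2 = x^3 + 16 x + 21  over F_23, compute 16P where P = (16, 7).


k = 16 = 10000_2 (binary, LSB first: 00001)
Double-and-add from P = (16, 7):
  bit 0 = 0: acc unchanged = O
  bit 1 = 0: acc unchanged = O
  bit 2 = 0: acc unchanged = O
  bit 3 = 0: acc unchanged = O
  bit 4 = 1: acc = O + (21, 2) = (21, 2)

16P = (21, 2)


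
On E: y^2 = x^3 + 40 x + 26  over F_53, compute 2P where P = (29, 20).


Doubling: s = (3 x1^2 + a) / (2 y1)
s = (3*29^2 + 40) / (2*20) mod 53 = 23
x3 = s^2 - 2 x1 mod 53 = 23^2 - 2*29 = 47
y3 = s (x1 - x3) - y1 mod 53 = 23 * (29 - 47) - 20 = 43

2P = (47, 43)


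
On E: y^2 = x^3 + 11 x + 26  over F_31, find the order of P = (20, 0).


Compute successive multiples of P until we hit O:
  1P = (20, 0)
  2P = O

ord(P) = 2


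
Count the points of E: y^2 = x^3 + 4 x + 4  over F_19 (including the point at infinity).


For each x in F_19, count y with y^2 = x^3 + 4 x + 4 mod 19:
  x = 0: RHS = 4, y in [2, 17]  -> 2 point(s)
  x = 1: RHS = 9, y in [3, 16]  -> 2 point(s)
  x = 2: RHS = 1, y in [1, 18]  -> 2 point(s)
  x = 3: RHS = 5, y in [9, 10]  -> 2 point(s)
  x = 5: RHS = 16, y in [4, 15]  -> 2 point(s)
  x = 6: RHS = 16, y in [4, 15]  -> 2 point(s)
  x = 8: RHS = 16, y in [4, 15]  -> 2 point(s)
  x = 9: RHS = 9, y in [3, 16]  -> 2 point(s)
  x = 11: RHS = 11, y in [7, 12]  -> 2 point(s)
  x = 13: RHS = 11, y in [7, 12]  -> 2 point(s)
  x = 14: RHS = 11, y in [7, 12]  -> 2 point(s)
  x = 15: RHS = 0, y in [0]  -> 1 point(s)
  x = 17: RHS = 7, y in [8, 11]  -> 2 point(s)
Affine points: 25. Add the point at infinity: total = 26.

#E(F_19) = 26


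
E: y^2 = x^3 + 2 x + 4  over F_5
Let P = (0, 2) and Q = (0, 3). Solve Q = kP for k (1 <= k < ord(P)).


Enumerate multiples of P until we hit Q = (0, 3):
  1P = (0, 2)
  2P = (4, 1)
  3P = (2, 1)
  4P = (2, 4)
  5P = (4, 4)
  6P = (0, 3)
Match found at i = 6.

k = 6


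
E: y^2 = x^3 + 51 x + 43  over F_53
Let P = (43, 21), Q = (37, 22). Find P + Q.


P != Q, so use the chord formula.
s = (y2 - y1) / (x2 - x1) = (1) / (47) mod 53 = 44
x3 = s^2 - x1 - x2 mod 53 = 44^2 - 43 - 37 = 1
y3 = s (x1 - x3) - y1 mod 53 = 44 * (43 - 1) - 21 = 25

P + Q = (1, 25)


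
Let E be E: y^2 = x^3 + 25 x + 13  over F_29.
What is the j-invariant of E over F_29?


Delta = -16(4 a^3 + 27 b^2) mod 29 = 21
-1728 * (4 a)^3 = -1728 * (4*25)^3 mod 29 = 3
j = 3 * 21^(-1) mod 29 = 25

j = 25 (mod 29)


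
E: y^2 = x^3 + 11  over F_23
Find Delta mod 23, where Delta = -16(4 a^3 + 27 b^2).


4 a^3 + 27 b^2 = 4*0^3 + 27*11^2 = 0 + 3267 = 3267
Delta = -16 * (3267) = -52272
Delta mod 23 = 7

Delta = 7 (mod 23)


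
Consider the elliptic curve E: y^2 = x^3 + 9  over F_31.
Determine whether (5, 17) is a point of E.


Check whether y^2 = x^3 + 0 x + 9 (mod 31) for (x, y) = (5, 17).
LHS: y^2 = 17^2 mod 31 = 10
RHS: x^3 + 0 x + 9 = 5^3 + 0*5 + 9 mod 31 = 10
LHS = RHS

Yes, on the curve


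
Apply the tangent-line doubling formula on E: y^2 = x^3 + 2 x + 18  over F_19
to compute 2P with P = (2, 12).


Doubling: s = (3 x1^2 + a) / (2 y1)
s = (3*2^2 + 2) / (2*12) mod 19 = 18
x3 = s^2 - 2 x1 mod 19 = 18^2 - 2*2 = 16
y3 = s (x1 - x3) - y1 mod 19 = 18 * (2 - 16) - 12 = 2

2P = (16, 2)


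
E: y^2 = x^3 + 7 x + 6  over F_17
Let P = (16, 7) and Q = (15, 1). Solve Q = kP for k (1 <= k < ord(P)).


Enumerate multiples of P until we hit Q = (15, 1):
  1P = (16, 7)
  2P = (15, 1)
Match found at i = 2.

k = 2


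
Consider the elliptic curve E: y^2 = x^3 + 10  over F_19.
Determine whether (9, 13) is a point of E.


Check whether y^2 = x^3 + 0 x + 10 (mod 19) for (x, y) = (9, 13).
LHS: y^2 = 13^2 mod 19 = 17
RHS: x^3 + 0 x + 10 = 9^3 + 0*9 + 10 mod 19 = 17
LHS = RHS

Yes, on the curve


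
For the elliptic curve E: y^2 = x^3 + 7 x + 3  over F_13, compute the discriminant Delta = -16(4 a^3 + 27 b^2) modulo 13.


4 a^3 + 27 b^2 = 4*7^3 + 27*3^2 = 1372 + 243 = 1615
Delta = -16 * (1615) = -25840
Delta mod 13 = 4

Delta = 4 (mod 13)


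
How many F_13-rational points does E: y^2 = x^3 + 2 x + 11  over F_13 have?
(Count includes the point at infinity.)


For each x in F_13, count y with y^2 = x^3 + 2 x + 11 mod 13:
  x = 1: RHS = 1, y in [1, 12]  -> 2 point(s)
  x = 2: RHS = 10, y in [6, 7]  -> 2 point(s)
  x = 5: RHS = 3, y in [4, 9]  -> 2 point(s)
  x = 7: RHS = 4, y in [2, 11]  -> 2 point(s)
  x = 9: RHS = 4, y in [2, 11]  -> 2 point(s)
  x = 10: RHS = 4, y in [2, 11]  -> 2 point(s)
  x = 11: RHS = 12, y in [5, 8]  -> 2 point(s)
Affine points: 14. Add the point at infinity: total = 15.

#E(F_13) = 15


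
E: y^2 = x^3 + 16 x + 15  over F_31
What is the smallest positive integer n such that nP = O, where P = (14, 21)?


Compute successive multiples of P until we hit O:
  1P = (14, 21)
  2P = (21, 23)
  3P = (10, 20)
  4P = (9, 19)
  5P = (28, 23)
  6P = (8, 2)
  7P = (13, 8)
  8P = (18, 20)
  ... (continuing to 29P)
  29P = O

ord(P) = 29


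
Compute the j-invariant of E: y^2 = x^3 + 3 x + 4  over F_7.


Delta = -16(4 a^3 + 27 b^2) mod 7 = 5
-1728 * (4 a)^3 = -1728 * (4*3)^3 mod 7 = 6
j = 6 * 5^(-1) mod 7 = 4

j = 4 (mod 7)


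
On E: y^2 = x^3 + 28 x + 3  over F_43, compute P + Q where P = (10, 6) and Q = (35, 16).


P != Q, so use the chord formula.
s = (y2 - y1) / (x2 - x1) = (10) / (25) mod 43 = 9
x3 = s^2 - x1 - x2 mod 43 = 9^2 - 10 - 35 = 36
y3 = s (x1 - x3) - y1 mod 43 = 9 * (10 - 36) - 6 = 18

P + Q = (36, 18)


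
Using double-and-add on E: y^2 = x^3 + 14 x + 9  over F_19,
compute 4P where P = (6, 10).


k = 4 = 100_2 (binary, LSB first: 001)
Double-and-add from P = (6, 10):
  bit 0 = 0: acc unchanged = O
  bit 1 = 0: acc unchanged = O
  bit 2 = 1: acc = O + (17, 12) = (17, 12)

4P = (17, 12)


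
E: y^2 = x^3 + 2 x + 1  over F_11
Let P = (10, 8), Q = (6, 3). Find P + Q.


P != Q, so use the chord formula.
s = (y2 - y1) / (x2 - x1) = (6) / (7) mod 11 = 4
x3 = s^2 - x1 - x2 mod 11 = 4^2 - 10 - 6 = 0
y3 = s (x1 - x3) - y1 mod 11 = 4 * (10 - 0) - 8 = 10

P + Q = (0, 10)


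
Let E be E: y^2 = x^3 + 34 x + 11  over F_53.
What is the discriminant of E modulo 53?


4 a^3 + 27 b^2 = 4*34^3 + 27*11^2 = 157216 + 3267 = 160483
Delta = -16 * (160483) = -2567728
Delta mod 53 = 16

Delta = 16 (mod 53)


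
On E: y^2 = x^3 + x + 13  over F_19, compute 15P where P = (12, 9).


k = 15 = 1111_2 (binary, LSB first: 1111)
Double-and-add from P = (12, 9):
  bit 0 = 1: acc = O + (12, 9) = (12, 9)
  bit 1 = 1: acc = (12, 9) + (11, 14) = (2, 17)
  bit 2 = 1: acc = (2, 17) + (14, 4) = (8, 18)
  bit 3 = 1: acc = (8, 18) + (10, 15) = (8, 1)

15P = (8, 1)


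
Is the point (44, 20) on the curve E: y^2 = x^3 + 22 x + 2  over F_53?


Check whether y^2 = x^3 + 22 x + 2 (mod 53) for (x, y) = (44, 20).
LHS: y^2 = 20^2 mod 53 = 29
RHS: x^3 + 22 x + 2 = 44^3 + 22*44 + 2 mod 53 = 29
LHS = RHS

Yes, on the curve


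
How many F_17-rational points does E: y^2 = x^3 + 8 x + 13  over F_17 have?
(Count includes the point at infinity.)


For each x in F_17, count y with y^2 = x^3 + 8 x + 13 mod 17:
  x = 0: RHS = 13, y in [8, 9]  -> 2 point(s)
  x = 3: RHS = 13, y in [8, 9]  -> 2 point(s)
  x = 5: RHS = 8, y in [5, 12]  -> 2 point(s)
  x = 7: RHS = 4, y in [2, 15]  -> 2 point(s)
  x = 9: RHS = 15, y in [7, 10]  -> 2 point(s)
  x = 11: RHS = 4, y in [2, 15]  -> 2 point(s)
  x = 12: RHS = 1, y in [1, 16]  -> 2 point(s)
  x = 13: RHS = 2, y in [6, 11]  -> 2 point(s)
  x = 14: RHS = 13, y in [8, 9]  -> 2 point(s)
  x = 16: RHS = 4, y in [2, 15]  -> 2 point(s)
Affine points: 20. Add the point at infinity: total = 21.

#E(F_17) = 21


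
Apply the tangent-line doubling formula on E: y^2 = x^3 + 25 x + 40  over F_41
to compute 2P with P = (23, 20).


Doubling: s = (3 x1^2 + a) / (2 y1)
s = (3*23^2 + 25) / (2*20) mod 41 = 28
x3 = s^2 - 2 x1 mod 41 = 28^2 - 2*23 = 0
y3 = s (x1 - x3) - y1 mod 41 = 28 * (23 - 0) - 20 = 9

2P = (0, 9)


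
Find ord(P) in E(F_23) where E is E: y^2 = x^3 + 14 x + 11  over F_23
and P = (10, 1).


Compute successive multiples of P until we hit O:
  1P = (10, 1)
  2P = (19, 12)
  3P = (6, 9)
  4P = (11, 1)
  5P = (2, 22)
  6P = (1, 7)
  7P = (15, 10)
  8P = (4, 19)
  ... (continuing to 18P)
  18P = O

ord(P) = 18


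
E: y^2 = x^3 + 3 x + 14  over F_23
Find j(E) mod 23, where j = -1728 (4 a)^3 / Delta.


Delta = -16(4 a^3 + 27 b^2) mod 23 = 11
-1728 * (4 a)^3 = -1728 * (4*3)^3 mod 23 = 14
j = 14 * 11^(-1) mod 23 = 18

j = 18 (mod 23)


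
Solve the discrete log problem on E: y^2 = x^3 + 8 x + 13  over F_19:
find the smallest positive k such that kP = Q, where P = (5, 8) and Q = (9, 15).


Enumerate multiples of P until we hit Q = (9, 15):
  1P = (5, 8)
  2P = (6, 7)
  3P = (9, 15)
Match found at i = 3.

k = 3


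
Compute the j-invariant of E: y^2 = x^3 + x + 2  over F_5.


Delta = -16(4 a^3 + 27 b^2) mod 5 = 3
-1728 * (4 a)^3 = -1728 * (4*1)^3 mod 5 = 3
j = 3 * 3^(-1) mod 5 = 1

j = 1 (mod 5)


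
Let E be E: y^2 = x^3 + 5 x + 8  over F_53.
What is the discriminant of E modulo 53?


4 a^3 + 27 b^2 = 4*5^3 + 27*8^2 = 500 + 1728 = 2228
Delta = -16 * (2228) = -35648
Delta mod 53 = 21

Delta = 21 (mod 53)


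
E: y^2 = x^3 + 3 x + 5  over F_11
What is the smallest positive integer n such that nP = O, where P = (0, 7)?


Compute successive multiples of P until we hit O:
  1P = (0, 7)
  2P = (1, 3)
  3P = (4, 9)
  4P = (10, 10)
  5P = (10, 1)
  6P = (4, 2)
  7P = (1, 8)
  8P = (0, 4)
  ... (continuing to 9P)
  9P = O

ord(P) = 9


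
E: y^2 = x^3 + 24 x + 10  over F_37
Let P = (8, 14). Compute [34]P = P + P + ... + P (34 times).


k = 34 = 100010_2 (binary, LSB first: 010001)
Double-and-add from P = (8, 14):
  bit 0 = 0: acc unchanged = O
  bit 1 = 1: acc = O + (5, 25) = (5, 25)
  bit 2 = 0: acc unchanged = (5, 25)
  bit 3 = 0: acc unchanged = (5, 25)
  bit 4 = 0: acc unchanged = (5, 25)
  bit 5 = 1: acc = (5, 25) + (18, 13) = (5, 12)

34P = (5, 12)


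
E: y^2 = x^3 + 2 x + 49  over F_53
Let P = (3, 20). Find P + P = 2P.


Doubling: s = (3 x1^2 + a) / (2 y1)
s = (3*3^2 + 2) / (2*20) mod 53 = 10
x3 = s^2 - 2 x1 mod 53 = 10^2 - 2*3 = 41
y3 = s (x1 - x3) - y1 mod 53 = 10 * (3 - 41) - 20 = 24

2P = (41, 24)


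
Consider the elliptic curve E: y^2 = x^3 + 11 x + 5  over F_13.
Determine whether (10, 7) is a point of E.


Check whether y^2 = x^3 + 11 x + 5 (mod 13) for (x, y) = (10, 7).
LHS: y^2 = 7^2 mod 13 = 10
RHS: x^3 + 11 x + 5 = 10^3 + 11*10 + 5 mod 13 = 10
LHS = RHS

Yes, on the curve


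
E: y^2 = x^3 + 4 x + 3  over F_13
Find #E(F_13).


For each x in F_13, count y with y^2 = x^3 + 4 x + 3 mod 13:
  x = 0: RHS = 3, y in [4, 9]  -> 2 point(s)
  x = 3: RHS = 3, y in [4, 9]  -> 2 point(s)
  x = 6: RHS = 9, y in [3, 10]  -> 2 point(s)
  x = 7: RHS = 10, y in [6, 7]  -> 2 point(s)
  x = 8: RHS = 1, y in [1, 12]  -> 2 point(s)
  x = 9: RHS = 1, y in [1, 12]  -> 2 point(s)
  x = 10: RHS = 3, y in [4, 9]  -> 2 point(s)
  x = 11: RHS = 0, y in [0]  -> 1 point(s)
Affine points: 15. Add the point at infinity: total = 16.

#E(F_13) = 16


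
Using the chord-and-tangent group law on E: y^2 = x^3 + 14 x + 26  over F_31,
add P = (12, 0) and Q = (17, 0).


P != Q, so use the chord formula.
s = (y2 - y1) / (x2 - x1) = (0) / (5) mod 31 = 0
x3 = s^2 - x1 - x2 mod 31 = 0^2 - 12 - 17 = 2
y3 = s (x1 - x3) - y1 mod 31 = 0 * (12 - 2) - 0 = 0

P + Q = (2, 0)


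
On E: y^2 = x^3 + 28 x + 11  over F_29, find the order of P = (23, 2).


Compute successive multiples of P until we hit O:
  1P = (23, 2)
  2P = (8, 15)
  3P = (7, 17)
  4P = (12, 4)
  5P = (18, 5)
  6P = (22, 9)
  7P = (4, 10)
  8P = (27, 18)
  ... (continuing to 38P)
  38P = O

ord(P) = 38


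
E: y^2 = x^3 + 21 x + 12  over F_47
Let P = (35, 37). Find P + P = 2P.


Doubling: s = (3 x1^2 + a) / (2 y1)
s = (3*35^2 + 21) / (2*37) mod 47 = 22
x3 = s^2 - 2 x1 mod 47 = 22^2 - 2*35 = 38
y3 = s (x1 - x3) - y1 mod 47 = 22 * (35 - 38) - 37 = 38

2P = (38, 38)


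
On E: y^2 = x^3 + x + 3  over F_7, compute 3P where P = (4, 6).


k = 3 = 11_2 (binary, LSB first: 11)
Double-and-add from P = (4, 6):
  bit 0 = 1: acc = O + (4, 6) = (4, 6)
  bit 1 = 1: acc = (4, 6) + (6, 1) = (5, 0)

3P = (5, 0)


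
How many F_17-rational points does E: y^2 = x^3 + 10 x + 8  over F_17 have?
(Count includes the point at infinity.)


For each x in F_17, count y with y^2 = x^3 + 10 x + 8 mod 17:
  x = 0: RHS = 8, y in [5, 12]  -> 2 point(s)
  x = 1: RHS = 2, y in [6, 11]  -> 2 point(s)
  x = 2: RHS = 2, y in [6, 11]  -> 2 point(s)
  x = 5: RHS = 13, y in [8, 9]  -> 2 point(s)
  x = 7: RHS = 13, y in [8, 9]  -> 2 point(s)
  x = 11: RHS = 4, y in [2, 15]  -> 2 point(s)
  x = 14: RHS = 2, y in [6, 11]  -> 2 point(s)
Affine points: 14. Add the point at infinity: total = 15.

#E(F_17) = 15


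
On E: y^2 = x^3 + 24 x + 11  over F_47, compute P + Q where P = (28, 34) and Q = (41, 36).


P != Q, so use the chord formula.
s = (y2 - y1) / (x2 - x1) = (2) / (13) mod 47 = 11
x3 = s^2 - x1 - x2 mod 47 = 11^2 - 28 - 41 = 5
y3 = s (x1 - x3) - y1 mod 47 = 11 * (28 - 5) - 34 = 31

P + Q = (5, 31)


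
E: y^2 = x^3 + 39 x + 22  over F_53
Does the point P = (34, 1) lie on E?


Check whether y^2 = x^3 + 39 x + 22 (mod 53) for (x, y) = (34, 1).
LHS: y^2 = 1^2 mod 53 = 1
RHS: x^3 + 39 x + 22 = 34^3 + 39*34 + 22 mod 53 = 1
LHS = RHS

Yes, on the curve


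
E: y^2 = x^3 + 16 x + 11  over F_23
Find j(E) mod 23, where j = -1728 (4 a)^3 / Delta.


Delta = -16(4 a^3 + 27 b^2) mod 23 = 17
-1728 * (4 a)^3 = -1728 * (4*16)^3 mod 23 = 7
j = 7 * 17^(-1) mod 23 = 18

j = 18 (mod 23)
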